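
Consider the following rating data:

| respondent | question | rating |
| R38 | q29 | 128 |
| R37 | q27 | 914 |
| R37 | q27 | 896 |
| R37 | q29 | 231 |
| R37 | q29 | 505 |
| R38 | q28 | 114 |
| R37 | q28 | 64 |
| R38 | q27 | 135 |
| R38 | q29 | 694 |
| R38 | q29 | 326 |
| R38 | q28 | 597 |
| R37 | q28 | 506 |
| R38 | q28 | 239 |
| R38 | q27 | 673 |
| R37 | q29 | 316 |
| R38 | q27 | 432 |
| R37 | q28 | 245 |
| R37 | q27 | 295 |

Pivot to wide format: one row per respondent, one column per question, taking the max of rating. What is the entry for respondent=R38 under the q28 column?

597

Rows with respondent=R38 and question=q28: rating values are 114, 597, 239.
max(114, 597, 239) = 597.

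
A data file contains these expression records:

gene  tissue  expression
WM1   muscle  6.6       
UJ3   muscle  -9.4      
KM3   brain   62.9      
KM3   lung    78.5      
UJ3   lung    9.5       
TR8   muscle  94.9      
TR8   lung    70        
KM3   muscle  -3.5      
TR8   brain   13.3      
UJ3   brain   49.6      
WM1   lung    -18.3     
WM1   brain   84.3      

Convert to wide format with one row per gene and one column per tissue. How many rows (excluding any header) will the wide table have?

4

4 distinct gene values → 4 rows.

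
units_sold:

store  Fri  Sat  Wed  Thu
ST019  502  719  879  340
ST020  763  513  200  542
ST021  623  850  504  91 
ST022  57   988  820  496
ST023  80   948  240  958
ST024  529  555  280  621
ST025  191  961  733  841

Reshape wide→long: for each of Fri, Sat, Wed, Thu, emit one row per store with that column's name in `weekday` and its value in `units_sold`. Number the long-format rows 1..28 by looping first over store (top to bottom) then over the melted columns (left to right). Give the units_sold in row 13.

57

28 rows total (7 × 4). Row 13: index ⌊(13-1)/4⌋ = 3 into store → ST022; (13-1) mod 4 = 0 into the melted columns → Fri.
So row 13 is (ST022, Fri, 57); units_sold = 57.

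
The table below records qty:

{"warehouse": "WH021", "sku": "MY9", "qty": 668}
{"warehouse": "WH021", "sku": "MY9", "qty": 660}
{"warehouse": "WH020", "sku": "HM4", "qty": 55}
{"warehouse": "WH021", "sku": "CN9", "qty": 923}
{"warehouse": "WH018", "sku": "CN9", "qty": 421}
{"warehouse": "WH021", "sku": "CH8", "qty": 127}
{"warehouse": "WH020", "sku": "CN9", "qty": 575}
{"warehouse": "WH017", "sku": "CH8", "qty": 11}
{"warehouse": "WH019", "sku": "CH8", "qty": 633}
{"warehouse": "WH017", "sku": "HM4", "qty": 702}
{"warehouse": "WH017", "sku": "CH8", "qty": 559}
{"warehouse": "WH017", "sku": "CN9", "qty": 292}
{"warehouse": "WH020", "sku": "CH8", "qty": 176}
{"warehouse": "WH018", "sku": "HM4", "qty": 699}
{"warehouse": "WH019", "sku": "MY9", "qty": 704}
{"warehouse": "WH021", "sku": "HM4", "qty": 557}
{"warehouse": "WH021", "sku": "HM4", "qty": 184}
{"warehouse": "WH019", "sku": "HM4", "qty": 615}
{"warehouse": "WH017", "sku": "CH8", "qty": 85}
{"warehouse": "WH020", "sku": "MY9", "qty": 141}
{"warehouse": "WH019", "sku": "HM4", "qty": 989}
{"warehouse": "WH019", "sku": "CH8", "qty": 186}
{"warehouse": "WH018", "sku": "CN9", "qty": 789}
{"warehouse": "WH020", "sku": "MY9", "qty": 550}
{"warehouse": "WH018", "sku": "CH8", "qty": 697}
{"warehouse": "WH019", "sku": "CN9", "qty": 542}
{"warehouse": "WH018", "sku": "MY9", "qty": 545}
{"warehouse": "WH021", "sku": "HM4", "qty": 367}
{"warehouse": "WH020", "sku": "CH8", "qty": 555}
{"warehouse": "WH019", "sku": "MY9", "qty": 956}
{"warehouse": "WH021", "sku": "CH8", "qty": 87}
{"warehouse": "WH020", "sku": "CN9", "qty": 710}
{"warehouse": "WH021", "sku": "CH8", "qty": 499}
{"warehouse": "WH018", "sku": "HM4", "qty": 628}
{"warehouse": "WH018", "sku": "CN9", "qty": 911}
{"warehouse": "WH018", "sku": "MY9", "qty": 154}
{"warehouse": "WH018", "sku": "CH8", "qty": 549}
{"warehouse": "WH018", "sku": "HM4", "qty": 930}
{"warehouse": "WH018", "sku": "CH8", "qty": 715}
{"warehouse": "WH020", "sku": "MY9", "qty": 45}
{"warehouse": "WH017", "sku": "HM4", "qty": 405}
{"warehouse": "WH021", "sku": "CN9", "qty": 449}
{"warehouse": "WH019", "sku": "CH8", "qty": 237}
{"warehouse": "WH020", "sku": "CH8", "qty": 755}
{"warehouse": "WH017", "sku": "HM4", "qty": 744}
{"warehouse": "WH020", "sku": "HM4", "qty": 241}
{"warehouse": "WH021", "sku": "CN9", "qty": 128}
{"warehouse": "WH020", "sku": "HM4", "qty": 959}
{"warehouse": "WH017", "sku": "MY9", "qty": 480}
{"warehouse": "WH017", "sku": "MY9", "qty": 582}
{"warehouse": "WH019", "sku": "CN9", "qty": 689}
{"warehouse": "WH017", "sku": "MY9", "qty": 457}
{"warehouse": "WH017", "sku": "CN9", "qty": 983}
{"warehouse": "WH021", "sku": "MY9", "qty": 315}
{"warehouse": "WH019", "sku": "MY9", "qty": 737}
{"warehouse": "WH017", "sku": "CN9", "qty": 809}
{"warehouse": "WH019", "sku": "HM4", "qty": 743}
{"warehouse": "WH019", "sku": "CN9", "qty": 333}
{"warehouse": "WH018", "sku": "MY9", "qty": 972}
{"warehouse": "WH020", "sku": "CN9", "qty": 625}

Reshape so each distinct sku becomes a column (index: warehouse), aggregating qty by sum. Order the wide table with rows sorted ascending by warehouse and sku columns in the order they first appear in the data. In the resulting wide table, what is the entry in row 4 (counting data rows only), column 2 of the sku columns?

1255

With rows sorted ascending by warehouse, row 4 is warehouse=WH020. sku columns in first-appearance order: MY9, HM4, CN9, CH8; column 2 is HM4.
Long rows with warehouse=WH020, sku=HM4: 55 + 241 + 959 = 1255.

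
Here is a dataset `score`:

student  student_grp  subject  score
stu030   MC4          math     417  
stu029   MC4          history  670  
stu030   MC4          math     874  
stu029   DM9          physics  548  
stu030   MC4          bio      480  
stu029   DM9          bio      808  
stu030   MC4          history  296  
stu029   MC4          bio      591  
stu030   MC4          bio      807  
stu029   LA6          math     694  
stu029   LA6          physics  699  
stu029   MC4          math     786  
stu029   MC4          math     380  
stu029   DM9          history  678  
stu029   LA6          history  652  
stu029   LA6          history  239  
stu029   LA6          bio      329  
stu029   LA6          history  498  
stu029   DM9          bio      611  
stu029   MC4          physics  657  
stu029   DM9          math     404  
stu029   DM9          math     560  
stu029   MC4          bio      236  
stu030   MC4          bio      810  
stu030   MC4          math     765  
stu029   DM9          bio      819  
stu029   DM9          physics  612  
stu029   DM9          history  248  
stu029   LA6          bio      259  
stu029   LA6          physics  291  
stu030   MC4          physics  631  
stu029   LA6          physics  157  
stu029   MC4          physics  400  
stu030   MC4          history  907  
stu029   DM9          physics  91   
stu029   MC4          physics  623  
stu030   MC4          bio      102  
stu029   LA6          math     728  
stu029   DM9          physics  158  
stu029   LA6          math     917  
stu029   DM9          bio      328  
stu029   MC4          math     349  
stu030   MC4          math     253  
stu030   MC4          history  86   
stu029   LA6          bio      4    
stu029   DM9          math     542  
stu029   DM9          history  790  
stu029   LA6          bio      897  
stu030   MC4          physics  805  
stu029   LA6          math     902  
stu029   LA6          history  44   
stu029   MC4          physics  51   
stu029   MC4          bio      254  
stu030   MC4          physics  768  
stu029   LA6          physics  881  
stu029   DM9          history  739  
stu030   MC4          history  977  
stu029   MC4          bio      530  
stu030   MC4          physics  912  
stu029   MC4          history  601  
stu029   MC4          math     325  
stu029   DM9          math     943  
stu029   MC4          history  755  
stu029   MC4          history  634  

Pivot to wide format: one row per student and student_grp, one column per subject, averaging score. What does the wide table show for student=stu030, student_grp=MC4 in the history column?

566.50

Rows with student=stu030, student_grp=MC4 and subject=history: score values are 296, 907, 86, 977.
(296 + 907 + 86 + 977) / 4 = 566.50.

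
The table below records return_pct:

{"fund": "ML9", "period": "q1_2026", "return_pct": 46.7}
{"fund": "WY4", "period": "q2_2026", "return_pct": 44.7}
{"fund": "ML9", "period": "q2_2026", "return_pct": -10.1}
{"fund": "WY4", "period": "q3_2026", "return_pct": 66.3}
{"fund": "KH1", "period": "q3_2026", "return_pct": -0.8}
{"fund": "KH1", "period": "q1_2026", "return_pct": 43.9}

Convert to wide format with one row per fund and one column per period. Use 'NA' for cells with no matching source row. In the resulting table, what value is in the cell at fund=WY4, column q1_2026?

NA

No long-format row has fund=WY4 and period=q1_2026, so the cell is NA.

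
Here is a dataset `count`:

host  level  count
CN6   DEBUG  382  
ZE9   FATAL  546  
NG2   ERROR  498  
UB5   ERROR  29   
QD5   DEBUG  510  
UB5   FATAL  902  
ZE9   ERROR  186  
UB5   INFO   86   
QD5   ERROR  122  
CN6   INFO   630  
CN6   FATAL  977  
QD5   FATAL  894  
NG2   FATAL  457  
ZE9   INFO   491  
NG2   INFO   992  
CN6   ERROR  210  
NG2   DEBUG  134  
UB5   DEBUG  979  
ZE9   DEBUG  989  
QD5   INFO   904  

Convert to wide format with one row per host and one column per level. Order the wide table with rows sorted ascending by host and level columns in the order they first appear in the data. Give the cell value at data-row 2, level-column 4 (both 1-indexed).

992

With rows sorted ascending by host, row 2 is host=NG2. level columns in first-appearance order: DEBUG, FATAL, ERROR, INFO; column 4 is INFO.
Long rows with host=NG2, level=INFO: count = 992.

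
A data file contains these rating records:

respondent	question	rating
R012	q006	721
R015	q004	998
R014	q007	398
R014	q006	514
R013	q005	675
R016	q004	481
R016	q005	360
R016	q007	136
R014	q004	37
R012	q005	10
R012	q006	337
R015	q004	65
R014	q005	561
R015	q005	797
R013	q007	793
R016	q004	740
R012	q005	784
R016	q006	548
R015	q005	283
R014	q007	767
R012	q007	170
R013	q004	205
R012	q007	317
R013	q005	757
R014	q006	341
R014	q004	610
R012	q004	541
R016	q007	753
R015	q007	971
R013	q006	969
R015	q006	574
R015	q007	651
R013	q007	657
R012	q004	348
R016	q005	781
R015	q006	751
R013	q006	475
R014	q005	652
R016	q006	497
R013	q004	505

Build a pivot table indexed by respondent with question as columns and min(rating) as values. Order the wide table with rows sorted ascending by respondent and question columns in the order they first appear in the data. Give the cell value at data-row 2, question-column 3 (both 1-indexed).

657

With rows sorted ascending by respondent, row 2 is respondent=R013. question columns in first-appearance order: q006, q004, q007, q005; column 3 is q007.
Long rows with respondent=R013, question=q007: min(793, 657) = 657.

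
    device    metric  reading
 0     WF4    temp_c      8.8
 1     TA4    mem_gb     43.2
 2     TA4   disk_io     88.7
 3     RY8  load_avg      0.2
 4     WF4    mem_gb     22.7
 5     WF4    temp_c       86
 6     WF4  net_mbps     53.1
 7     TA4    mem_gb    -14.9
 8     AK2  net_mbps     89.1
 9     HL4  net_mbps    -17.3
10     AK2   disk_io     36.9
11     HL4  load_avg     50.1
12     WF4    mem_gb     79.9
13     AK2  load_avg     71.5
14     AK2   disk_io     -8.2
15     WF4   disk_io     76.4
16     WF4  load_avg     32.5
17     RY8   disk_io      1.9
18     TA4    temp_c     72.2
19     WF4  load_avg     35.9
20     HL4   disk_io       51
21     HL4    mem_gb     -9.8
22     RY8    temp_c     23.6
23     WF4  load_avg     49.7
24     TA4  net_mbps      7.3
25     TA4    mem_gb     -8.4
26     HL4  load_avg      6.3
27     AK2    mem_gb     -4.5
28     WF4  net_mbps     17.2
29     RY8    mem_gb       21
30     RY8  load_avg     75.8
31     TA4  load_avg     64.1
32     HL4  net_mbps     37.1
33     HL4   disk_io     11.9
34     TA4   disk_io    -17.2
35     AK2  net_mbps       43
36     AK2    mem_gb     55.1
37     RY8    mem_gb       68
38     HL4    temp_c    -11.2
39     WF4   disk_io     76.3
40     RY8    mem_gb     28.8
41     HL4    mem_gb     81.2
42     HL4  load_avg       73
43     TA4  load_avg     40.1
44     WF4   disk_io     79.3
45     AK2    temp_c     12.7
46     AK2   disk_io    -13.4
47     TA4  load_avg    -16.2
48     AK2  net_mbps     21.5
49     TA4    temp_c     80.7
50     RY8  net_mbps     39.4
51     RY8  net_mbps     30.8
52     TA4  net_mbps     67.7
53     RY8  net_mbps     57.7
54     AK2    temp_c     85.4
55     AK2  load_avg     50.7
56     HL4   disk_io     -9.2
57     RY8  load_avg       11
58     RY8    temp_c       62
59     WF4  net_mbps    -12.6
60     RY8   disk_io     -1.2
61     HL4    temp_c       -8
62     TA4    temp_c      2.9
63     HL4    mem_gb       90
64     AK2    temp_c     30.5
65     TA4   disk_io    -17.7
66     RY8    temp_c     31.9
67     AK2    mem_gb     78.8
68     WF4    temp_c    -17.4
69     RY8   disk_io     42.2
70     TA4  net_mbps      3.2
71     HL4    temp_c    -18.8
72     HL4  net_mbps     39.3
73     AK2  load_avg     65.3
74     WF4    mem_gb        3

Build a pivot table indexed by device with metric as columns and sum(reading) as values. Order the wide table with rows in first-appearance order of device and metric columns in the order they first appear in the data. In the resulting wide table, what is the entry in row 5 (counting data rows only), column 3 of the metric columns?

53.7

With rows in first-appearance order of device, row 5 is device=HL4. metric columns in first-appearance order: temp_c, mem_gb, disk_io, load_avg, net_mbps; column 3 is disk_io.
Long rows with device=HL4, metric=disk_io: 51 + 11.9 + -9.2 = 53.7.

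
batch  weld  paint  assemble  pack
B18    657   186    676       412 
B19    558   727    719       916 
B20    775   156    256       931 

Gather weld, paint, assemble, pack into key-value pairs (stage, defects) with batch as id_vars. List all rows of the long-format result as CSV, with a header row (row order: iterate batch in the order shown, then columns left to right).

Each (batch, column) pair becomes one row: 3 × 4 = 12 rows.
For example, (B18, weld) → defects=657.

batch,stage,defects
B18,weld,657
B18,paint,186
B18,assemble,676
B18,pack,412
B19,weld,558
B19,paint,727
B19,assemble,719
B19,pack,916
B20,weld,775
B20,paint,156
B20,assemble,256
B20,pack,931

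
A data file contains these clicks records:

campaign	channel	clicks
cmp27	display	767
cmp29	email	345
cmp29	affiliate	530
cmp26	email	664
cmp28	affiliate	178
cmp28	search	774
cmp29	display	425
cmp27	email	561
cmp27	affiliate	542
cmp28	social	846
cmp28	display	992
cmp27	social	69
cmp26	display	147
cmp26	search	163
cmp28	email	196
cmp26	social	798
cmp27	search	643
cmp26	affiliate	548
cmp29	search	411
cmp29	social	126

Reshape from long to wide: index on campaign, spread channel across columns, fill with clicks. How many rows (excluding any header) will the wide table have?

4

4 distinct campaign values → 4 rows.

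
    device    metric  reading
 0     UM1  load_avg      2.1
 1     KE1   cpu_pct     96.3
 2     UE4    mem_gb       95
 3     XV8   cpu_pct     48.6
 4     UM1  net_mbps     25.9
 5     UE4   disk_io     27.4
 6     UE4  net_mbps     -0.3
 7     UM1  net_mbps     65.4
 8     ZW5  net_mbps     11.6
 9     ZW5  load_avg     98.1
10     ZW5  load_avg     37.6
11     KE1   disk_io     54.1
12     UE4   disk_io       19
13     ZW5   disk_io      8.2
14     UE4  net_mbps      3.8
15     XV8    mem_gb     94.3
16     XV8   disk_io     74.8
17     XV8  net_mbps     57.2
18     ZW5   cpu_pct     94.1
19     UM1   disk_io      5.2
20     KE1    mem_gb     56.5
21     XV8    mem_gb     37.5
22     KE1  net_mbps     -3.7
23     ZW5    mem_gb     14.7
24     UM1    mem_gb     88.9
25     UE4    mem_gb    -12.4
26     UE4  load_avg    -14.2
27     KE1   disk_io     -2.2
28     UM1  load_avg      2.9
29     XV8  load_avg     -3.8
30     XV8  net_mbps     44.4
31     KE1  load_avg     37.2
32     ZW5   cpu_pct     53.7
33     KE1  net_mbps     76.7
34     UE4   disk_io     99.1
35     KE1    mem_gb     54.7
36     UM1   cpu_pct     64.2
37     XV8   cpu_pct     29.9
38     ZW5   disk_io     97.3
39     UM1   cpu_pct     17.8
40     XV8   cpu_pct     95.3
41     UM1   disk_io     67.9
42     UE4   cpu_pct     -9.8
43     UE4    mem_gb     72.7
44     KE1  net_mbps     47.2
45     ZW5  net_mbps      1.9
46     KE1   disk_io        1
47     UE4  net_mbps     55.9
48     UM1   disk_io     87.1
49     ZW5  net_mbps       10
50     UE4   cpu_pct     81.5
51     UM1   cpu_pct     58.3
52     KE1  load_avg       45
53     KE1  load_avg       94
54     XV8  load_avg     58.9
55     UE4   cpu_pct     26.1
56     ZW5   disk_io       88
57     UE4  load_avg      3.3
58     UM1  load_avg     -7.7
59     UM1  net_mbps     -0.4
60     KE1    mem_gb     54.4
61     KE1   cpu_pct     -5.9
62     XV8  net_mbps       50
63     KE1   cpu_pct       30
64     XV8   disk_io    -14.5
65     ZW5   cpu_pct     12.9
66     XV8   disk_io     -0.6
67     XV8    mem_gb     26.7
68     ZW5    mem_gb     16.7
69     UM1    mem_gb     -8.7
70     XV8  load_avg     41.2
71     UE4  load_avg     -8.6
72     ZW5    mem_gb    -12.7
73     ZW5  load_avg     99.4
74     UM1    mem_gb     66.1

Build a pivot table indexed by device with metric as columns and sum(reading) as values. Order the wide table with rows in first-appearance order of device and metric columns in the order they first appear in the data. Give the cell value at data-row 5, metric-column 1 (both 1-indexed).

235.1

With rows in first-appearance order of device, row 5 is device=ZW5. metric columns in first-appearance order: load_avg, cpu_pct, mem_gb, net_mbps, disk_io; column 1 is load_avg.
Long rows with device=ZW5, metric=load_avg: 98.1 + 37.6 + 99.4 = 235.1.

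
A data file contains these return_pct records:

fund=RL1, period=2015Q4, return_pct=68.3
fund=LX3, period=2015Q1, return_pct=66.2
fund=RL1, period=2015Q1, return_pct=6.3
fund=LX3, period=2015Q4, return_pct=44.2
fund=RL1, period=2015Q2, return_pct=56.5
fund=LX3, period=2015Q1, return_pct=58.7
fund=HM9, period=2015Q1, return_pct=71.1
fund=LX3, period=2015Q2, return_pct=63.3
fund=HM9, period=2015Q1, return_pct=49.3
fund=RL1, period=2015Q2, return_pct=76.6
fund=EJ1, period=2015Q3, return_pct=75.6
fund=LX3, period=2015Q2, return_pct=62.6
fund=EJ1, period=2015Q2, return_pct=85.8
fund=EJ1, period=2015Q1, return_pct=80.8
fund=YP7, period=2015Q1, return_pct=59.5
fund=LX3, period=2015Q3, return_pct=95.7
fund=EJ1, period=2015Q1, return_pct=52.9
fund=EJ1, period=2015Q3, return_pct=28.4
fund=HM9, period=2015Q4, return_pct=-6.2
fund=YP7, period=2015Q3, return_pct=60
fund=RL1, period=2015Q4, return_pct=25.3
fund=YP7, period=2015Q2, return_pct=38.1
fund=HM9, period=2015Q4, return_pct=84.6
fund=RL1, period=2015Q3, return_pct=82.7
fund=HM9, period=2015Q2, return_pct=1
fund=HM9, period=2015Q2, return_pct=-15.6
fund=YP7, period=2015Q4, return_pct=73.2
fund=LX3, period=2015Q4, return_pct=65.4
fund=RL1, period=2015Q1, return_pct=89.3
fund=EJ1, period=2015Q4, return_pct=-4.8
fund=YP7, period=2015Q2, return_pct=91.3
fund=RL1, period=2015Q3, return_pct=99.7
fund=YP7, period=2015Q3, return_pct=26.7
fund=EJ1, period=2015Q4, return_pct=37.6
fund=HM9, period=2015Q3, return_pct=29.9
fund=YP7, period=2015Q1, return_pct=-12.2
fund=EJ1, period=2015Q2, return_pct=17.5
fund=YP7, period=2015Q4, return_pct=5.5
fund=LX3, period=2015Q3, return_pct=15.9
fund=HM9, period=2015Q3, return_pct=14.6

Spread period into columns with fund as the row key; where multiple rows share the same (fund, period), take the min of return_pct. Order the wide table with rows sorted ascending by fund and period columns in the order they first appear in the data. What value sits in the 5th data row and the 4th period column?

With rows sorted ascending by fund, row 5 is fund=YP7. period columns in first-appearance order: 2015Q4, 2015Q1, 2015Q2, 2015Q3; column 4 is 2015Q3.
Long rows with fund=YP7, period=2015Q3: min(60, 26.7) = 26.7.

26.7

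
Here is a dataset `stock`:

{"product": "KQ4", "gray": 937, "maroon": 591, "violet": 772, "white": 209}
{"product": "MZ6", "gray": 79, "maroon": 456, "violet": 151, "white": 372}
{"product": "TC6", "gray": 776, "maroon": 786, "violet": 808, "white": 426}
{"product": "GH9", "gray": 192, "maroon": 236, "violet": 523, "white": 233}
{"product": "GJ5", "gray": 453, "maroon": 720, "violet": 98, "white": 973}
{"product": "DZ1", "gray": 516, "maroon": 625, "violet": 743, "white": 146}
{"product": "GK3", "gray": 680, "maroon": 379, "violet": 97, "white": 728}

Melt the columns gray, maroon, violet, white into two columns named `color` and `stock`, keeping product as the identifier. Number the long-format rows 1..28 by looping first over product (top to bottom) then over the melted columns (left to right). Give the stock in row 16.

28 rows total (7 × 4). Row 16: index ⌊(16-1)/4⌋ = 3 into product → GH9; (16-1) mod 4 = 3 into the melted columns → white.
So row 16 is (GH9, white, 233); stock = 233.

233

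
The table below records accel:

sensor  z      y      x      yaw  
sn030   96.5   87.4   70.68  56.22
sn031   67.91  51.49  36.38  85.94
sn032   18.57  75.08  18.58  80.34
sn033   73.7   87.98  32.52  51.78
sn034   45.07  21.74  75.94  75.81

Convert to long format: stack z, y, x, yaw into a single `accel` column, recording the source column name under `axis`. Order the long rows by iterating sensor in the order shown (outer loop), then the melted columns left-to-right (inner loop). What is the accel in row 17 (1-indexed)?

45.07

20 rows total (5 × 4). Row 17: index ⌊(17-1)/4⌋ = 4 into sensor → sn034; (17-1) mod 4 = 0 into the melted columns → z.
So row 17 is (sn034, z, 45.07); accel = 45.07.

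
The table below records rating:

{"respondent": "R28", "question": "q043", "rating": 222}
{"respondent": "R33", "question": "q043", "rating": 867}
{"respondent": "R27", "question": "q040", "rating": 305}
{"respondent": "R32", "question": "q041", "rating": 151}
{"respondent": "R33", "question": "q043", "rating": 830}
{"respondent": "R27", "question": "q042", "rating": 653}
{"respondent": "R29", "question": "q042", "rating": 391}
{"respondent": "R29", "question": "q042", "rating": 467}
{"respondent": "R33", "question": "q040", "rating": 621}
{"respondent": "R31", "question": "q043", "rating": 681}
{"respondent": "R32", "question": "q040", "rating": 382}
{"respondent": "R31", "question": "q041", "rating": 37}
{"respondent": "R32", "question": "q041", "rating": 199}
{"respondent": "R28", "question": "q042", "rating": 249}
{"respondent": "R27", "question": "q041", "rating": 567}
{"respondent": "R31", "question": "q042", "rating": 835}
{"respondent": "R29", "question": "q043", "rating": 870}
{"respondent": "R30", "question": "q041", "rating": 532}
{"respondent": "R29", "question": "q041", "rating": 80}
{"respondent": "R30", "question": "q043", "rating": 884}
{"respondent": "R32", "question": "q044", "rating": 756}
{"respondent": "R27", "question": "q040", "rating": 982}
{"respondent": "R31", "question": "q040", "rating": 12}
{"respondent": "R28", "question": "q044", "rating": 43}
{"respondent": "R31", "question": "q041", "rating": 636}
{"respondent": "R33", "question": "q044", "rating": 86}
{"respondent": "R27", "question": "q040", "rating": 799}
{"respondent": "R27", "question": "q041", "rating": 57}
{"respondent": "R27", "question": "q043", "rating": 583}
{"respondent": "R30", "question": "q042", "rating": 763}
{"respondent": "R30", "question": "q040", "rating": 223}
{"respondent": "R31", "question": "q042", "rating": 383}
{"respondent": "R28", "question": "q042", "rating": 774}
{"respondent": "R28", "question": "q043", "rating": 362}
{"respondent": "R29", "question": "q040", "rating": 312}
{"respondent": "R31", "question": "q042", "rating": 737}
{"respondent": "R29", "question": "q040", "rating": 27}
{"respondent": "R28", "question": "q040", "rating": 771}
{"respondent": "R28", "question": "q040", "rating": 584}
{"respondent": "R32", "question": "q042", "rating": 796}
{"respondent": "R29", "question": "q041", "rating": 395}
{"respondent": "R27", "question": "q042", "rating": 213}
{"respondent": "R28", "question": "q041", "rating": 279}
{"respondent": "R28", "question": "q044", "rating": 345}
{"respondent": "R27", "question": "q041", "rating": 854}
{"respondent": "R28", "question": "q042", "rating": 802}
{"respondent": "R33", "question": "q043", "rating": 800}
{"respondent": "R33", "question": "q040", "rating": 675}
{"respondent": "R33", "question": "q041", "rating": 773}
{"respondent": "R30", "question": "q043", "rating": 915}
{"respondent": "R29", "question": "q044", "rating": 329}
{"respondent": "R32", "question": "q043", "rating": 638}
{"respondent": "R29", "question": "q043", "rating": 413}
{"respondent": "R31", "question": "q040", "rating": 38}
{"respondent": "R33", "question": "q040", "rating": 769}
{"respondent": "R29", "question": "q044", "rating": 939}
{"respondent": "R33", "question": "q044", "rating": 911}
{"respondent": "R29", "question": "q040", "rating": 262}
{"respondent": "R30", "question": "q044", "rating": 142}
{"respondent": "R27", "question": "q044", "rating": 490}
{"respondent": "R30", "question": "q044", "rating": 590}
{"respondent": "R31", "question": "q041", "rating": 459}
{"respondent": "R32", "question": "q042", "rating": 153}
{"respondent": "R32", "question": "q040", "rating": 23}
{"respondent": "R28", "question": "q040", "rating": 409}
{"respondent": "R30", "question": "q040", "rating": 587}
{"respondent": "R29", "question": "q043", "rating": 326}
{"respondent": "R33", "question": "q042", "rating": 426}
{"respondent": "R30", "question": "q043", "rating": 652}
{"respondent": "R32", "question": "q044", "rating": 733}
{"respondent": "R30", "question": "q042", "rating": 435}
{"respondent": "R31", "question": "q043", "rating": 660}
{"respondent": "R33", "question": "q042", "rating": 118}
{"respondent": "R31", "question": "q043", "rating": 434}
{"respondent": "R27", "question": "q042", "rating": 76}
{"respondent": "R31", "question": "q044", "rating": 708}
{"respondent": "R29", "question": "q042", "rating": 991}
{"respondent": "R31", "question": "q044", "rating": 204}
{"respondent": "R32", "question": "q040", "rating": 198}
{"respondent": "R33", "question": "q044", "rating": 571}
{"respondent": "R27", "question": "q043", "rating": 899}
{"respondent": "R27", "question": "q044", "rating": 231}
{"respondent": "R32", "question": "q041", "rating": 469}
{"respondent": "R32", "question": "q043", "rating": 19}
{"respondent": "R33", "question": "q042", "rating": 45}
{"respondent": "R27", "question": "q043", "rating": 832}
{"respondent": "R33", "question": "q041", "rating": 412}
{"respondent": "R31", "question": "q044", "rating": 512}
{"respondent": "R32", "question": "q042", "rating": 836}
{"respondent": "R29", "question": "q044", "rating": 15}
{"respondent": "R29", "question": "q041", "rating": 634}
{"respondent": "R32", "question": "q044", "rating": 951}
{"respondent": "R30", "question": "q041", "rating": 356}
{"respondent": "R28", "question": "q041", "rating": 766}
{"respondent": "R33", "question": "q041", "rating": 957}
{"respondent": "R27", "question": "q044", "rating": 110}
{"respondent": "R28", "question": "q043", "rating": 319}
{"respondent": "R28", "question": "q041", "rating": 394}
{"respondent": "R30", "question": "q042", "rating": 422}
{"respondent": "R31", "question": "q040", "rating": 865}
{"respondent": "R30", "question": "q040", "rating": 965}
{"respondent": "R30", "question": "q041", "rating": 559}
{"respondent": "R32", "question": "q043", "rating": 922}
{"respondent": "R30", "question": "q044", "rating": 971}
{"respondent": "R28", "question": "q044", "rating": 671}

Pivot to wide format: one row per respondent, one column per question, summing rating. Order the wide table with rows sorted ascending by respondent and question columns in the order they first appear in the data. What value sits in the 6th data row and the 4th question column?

With rows sorted ascending by respondent, row 6 is respondent=R32. question columns in first-appearance order: q043, q040, q041, q042, q044; column 4 is q042.
Long rows with respondent=R32, question=q042: 796 + 153 + 836 = 1785.

1785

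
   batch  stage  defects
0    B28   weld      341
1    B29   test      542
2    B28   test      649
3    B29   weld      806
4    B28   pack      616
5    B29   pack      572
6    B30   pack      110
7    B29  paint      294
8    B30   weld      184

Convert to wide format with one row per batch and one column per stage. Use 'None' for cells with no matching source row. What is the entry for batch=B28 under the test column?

The long row with batch=B28, stage=test has defects=649.

649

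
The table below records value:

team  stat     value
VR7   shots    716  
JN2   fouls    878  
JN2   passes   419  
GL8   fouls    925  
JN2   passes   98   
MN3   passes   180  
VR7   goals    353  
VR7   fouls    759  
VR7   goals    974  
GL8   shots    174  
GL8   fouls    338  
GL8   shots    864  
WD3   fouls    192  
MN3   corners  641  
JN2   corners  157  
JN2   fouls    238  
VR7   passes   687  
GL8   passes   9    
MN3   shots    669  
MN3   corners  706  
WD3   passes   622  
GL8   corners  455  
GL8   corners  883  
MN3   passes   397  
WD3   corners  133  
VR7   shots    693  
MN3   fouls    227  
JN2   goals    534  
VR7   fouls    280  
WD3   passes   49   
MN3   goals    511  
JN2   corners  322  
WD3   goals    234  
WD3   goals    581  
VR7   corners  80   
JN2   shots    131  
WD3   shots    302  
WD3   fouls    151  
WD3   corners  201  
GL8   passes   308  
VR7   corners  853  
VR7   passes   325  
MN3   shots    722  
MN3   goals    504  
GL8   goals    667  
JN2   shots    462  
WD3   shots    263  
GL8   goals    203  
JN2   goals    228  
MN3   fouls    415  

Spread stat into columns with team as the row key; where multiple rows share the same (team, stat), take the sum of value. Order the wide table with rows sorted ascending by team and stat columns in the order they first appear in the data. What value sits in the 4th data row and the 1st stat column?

With rows sorted ascending by team, row 4 is team=VR7. stat columns in first-appearance order: shots, fouls, passes, goals, corners; column 1 is shots.
Long rows with team=VR7, stat=shots: 716 + 693 = 1409.

1409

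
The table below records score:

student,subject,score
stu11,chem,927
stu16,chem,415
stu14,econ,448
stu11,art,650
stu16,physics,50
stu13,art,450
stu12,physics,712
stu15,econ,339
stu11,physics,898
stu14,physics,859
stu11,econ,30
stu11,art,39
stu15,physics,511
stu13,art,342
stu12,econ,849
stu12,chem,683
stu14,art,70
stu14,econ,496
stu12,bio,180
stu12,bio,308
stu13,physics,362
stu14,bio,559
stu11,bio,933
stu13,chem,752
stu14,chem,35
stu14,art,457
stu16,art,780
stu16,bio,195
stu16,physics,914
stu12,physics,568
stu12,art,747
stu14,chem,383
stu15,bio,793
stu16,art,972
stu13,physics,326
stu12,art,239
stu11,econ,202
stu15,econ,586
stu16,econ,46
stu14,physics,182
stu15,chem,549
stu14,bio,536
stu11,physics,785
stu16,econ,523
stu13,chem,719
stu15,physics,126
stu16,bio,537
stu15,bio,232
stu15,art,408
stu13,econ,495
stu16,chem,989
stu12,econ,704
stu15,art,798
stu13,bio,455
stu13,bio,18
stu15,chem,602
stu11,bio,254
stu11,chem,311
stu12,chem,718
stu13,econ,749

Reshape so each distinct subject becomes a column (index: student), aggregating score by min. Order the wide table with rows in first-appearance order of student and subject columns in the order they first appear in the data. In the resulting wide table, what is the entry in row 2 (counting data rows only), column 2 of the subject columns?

With rows in first-appearance order of student, row 2 is student=stu16. subject columns in first-appearance order: chem, econ, art, physics, bio; column 2 is econ.
Long rows with student=stu16, subject=econ: min(46, 523) = 46.

46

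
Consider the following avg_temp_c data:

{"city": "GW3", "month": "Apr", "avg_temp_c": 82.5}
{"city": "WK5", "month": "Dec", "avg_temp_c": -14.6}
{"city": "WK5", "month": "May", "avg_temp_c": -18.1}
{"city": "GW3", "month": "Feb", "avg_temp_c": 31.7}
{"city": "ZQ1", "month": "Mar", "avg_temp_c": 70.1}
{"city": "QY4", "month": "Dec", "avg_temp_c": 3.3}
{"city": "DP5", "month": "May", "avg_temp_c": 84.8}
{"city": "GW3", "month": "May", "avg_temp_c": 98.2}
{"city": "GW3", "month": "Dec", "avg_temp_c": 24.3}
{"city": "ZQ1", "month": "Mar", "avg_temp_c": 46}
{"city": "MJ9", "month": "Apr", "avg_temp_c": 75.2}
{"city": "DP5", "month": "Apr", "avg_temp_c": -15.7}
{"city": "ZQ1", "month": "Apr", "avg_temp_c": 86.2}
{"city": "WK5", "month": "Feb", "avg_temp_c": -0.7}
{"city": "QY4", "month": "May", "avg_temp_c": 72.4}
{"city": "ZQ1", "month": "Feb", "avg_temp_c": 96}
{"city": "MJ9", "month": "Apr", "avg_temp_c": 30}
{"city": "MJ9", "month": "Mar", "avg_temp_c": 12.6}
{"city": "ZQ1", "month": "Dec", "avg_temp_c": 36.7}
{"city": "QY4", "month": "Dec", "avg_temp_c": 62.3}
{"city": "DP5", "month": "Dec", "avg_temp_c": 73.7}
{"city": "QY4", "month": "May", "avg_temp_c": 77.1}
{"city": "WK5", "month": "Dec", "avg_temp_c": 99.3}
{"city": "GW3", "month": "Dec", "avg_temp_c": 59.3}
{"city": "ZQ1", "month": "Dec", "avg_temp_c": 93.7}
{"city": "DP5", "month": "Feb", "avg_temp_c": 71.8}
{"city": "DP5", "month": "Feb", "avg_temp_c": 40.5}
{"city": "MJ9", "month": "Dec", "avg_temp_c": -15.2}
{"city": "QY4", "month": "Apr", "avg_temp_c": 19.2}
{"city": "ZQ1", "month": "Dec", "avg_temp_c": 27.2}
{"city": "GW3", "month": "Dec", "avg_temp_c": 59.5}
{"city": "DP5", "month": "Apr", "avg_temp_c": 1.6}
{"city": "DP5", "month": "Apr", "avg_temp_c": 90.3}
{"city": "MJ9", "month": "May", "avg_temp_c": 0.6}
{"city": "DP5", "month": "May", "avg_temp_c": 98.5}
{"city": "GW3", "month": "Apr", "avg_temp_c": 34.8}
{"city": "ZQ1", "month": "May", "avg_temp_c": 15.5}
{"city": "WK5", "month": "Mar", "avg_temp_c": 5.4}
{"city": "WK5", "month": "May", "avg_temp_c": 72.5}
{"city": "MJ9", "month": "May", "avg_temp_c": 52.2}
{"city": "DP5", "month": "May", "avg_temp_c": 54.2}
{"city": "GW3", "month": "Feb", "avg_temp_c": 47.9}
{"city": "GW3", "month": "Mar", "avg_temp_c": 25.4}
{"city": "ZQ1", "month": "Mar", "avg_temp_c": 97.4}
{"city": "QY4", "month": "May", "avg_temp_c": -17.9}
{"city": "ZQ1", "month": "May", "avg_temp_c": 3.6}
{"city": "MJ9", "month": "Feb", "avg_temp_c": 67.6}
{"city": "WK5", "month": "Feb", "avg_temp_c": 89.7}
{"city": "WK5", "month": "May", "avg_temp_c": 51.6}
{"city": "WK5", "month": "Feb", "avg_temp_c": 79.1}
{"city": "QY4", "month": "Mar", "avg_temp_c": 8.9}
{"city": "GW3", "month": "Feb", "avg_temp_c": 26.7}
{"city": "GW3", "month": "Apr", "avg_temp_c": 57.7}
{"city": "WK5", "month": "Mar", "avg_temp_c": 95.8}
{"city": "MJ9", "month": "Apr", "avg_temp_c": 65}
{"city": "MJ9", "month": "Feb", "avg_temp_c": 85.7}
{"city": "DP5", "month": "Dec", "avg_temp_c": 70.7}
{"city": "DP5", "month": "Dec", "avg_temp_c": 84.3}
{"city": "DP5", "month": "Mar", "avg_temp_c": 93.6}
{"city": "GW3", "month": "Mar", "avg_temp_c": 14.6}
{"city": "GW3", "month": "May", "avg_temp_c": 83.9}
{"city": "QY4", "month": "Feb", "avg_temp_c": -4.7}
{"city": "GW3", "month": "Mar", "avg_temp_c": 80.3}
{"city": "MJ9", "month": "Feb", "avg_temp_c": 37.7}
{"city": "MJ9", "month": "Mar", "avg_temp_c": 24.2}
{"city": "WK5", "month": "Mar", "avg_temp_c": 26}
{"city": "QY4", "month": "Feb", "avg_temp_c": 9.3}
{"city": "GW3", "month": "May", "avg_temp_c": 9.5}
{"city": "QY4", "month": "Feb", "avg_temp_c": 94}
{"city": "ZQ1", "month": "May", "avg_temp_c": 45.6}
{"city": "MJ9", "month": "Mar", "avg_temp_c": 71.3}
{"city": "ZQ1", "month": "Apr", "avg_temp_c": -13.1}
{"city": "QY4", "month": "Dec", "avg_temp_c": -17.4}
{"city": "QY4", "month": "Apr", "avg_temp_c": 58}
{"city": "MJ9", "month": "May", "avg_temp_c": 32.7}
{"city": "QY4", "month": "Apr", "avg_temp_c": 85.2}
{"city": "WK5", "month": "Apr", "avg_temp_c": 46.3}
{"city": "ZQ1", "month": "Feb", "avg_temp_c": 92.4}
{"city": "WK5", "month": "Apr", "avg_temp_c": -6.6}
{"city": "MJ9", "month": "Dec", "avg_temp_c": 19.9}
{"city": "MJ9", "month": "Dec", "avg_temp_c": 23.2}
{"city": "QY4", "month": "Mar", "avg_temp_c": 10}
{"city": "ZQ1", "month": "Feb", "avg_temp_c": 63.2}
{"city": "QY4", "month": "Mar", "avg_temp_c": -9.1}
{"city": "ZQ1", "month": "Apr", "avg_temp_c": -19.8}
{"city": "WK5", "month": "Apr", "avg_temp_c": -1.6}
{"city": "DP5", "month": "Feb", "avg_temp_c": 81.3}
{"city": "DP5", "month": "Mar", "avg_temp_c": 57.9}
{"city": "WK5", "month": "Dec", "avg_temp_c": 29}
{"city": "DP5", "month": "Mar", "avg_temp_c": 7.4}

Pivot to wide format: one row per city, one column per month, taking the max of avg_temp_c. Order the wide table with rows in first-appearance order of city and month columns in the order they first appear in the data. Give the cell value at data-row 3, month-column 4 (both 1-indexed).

96

With rows in first-appearance order of city, row 3 is city=ZQ1. month columns in first-appearance order: Apr, Dec, May, Feb, Mar; column 4 is Feb.
Long rows with city=ZQ1, month=Feb: max(96, 92.4, 63.2) = 96.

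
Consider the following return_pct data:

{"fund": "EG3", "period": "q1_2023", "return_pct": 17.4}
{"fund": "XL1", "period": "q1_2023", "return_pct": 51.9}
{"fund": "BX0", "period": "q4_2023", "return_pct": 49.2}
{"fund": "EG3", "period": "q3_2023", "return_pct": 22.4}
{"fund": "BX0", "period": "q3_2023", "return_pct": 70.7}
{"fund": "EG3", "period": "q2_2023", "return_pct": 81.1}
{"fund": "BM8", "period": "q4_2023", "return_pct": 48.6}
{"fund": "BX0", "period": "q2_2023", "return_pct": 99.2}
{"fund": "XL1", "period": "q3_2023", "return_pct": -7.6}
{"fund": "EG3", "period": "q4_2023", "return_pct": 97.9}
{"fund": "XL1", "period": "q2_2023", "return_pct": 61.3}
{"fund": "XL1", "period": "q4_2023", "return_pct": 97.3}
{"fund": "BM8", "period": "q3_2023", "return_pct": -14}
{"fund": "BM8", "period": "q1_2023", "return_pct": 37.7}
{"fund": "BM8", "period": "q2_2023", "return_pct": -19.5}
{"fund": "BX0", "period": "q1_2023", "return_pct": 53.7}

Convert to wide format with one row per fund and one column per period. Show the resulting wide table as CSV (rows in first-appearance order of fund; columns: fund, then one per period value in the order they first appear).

fund,q1_2023,q4_2023,q3_2023,q2_2023
EG3,17.4,97.9,22.4,81.1
XL1,51.9,97.3,-7.6,61.3
BX0,53.7,49.2,70.7,99.2
BM8,37.7,48.6,-14,-19.5

Columns: fund plus the 4 distinct period values (q1_2023, q4_2023, q3_2023, q2_2023).
For example, row EG3 column q1_2023 takes return_pct=17.4 from the long row (EG3, q1_2023).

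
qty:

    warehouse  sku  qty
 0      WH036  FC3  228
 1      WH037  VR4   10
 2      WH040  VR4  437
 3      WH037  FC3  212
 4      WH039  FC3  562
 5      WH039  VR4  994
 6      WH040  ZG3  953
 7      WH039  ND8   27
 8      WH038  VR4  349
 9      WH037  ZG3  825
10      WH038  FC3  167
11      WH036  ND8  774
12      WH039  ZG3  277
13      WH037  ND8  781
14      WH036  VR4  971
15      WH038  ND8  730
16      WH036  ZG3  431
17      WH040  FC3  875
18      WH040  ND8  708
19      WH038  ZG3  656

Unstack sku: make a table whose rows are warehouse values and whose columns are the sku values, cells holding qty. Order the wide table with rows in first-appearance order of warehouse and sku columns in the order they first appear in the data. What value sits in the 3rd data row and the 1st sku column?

With rows in first-appearance order of warehouse, row 3 is warehouse=WH040. sku columns in first-appearance order: FC3, VR4, ZG3, ND8; column 1 is FC3.
Long rows with warehouse=WH040, sku=FC3: qty = 875.

875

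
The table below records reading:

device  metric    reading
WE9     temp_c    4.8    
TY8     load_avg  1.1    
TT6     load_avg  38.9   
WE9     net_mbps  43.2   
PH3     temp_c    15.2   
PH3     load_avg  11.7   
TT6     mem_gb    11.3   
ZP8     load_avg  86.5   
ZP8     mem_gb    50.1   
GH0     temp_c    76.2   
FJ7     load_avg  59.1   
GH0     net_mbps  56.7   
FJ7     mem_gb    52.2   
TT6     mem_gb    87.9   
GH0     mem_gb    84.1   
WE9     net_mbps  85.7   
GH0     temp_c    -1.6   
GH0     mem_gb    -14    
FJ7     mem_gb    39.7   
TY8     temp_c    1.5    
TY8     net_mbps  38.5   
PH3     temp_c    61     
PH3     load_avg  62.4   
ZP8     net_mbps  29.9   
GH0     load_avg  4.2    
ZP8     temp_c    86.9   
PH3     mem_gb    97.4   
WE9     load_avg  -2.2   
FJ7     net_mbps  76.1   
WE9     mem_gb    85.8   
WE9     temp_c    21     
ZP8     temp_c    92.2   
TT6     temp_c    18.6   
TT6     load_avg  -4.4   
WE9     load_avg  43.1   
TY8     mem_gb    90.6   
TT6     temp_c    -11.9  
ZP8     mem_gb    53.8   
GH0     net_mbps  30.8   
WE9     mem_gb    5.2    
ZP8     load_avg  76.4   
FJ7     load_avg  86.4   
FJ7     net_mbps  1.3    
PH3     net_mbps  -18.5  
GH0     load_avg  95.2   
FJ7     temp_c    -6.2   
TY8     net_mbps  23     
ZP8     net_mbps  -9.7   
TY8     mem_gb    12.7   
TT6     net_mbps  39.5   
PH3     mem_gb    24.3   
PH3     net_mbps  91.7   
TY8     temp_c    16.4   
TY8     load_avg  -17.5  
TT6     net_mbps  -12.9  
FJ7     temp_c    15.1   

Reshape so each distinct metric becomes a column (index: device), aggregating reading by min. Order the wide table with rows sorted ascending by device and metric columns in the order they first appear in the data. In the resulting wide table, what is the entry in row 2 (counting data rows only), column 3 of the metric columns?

30.8

With rows sorted ascending by device, row 2 is device=GH0. metric columns in first-appearance order: temp_c, load_avg, net_mbps, mem_gb; column 3 is net_mbps.
Long rows with device=GH0, metric=net_mbps: min(56.7, 30.8) = 30.8.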